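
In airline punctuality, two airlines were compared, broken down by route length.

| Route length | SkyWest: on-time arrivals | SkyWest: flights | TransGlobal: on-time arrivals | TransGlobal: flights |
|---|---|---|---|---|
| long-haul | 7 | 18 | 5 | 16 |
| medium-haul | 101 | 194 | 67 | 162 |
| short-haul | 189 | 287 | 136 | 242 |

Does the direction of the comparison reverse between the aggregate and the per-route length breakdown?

Long-haul: SkyWest 7/18 = 38.9%, TransGlobal 5/16 = 31.2% → SkyWest
Medium-haul: SkyWest 101/194 = 52.1%, TransGlobal 67/162 = 41.4% → SkyWest
Short-haul: SkyWest 189/287 = 65.9%, TransGlobal 136/242 = 56.2% → SkyWest
Overall: SkyWest 297/499 = 59.5%, TransGlobal 208/420 = 49.5% → SkyWest
SkyWest wins overall and in every route group — no reversal.

No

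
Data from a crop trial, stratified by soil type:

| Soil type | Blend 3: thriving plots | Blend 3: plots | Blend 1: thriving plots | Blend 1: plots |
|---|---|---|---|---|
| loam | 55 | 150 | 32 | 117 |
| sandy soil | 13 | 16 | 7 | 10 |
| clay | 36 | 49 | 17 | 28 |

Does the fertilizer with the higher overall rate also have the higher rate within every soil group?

Yes

Loam: Blend 3 55/150 = 36.7%, Blend 1 32/117 = 27.4% → Blend 3
Sandy soil: Blend 3 13/16 = 81.2%, Blend 1 7/10 = 70.0% → Blend 3
Clay: Blend 3 36/49 = 73.5%, Blend 1 17/28 = 60.7% → Blend 3
Overall: Blend 3 104/215 = 48.4%, Blend 1 56/155 = 36.1% → Blend 3
Blend 3 wins overall and in every soil group — no reversal.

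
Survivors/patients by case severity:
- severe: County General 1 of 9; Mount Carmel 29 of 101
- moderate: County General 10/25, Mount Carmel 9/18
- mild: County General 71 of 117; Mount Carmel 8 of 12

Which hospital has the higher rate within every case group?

Severe: County General 1/9 = 11.1%, Mount Carmel 29/101 = 28.7% → Mount Carmel
Moderate: County General 10/25 = 40.0%, Mount Carmel 9/18 = 50.0% → Mount Carmel
Mild: County General 71/117 = 60.7%, Mount Carmel 8/12 = 66.7% → Mount Carmel
Mount Carmel has the higher rate in all 3 groups.

Mount Carmel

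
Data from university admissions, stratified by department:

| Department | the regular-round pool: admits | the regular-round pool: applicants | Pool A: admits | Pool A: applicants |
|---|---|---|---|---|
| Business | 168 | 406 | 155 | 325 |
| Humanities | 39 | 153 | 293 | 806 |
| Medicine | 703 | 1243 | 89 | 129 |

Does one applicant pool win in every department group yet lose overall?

Business: the regular-round pool 168/406 = 41.4%, Pool A 155/325 = 47.7% → Pool A
Humanities: the regular-round pool 39/153 = 25.5%, Pool A 293/806 = 36.4% → Pool A
Medicine: the regular-round pool 703/1243 = 56.6%, Pool A 89/129 = 69.0% → Pool A
Overall: the regular-round pool 910/1802 = 50.5%, Pool A 537/1260 = 42.6% → the regular-round pool
Pool A wins each department group but the regular-round pool wins overall — the comparison reverses. Pool A's applicants skew toward Humanities, which has a lower base rate.

Yes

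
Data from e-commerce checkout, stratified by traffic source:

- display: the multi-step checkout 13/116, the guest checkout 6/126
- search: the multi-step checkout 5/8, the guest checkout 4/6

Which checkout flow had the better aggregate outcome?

Display: the multi-step checkout 13/116 = 11.2%, the guest checkout 6/126 = 4.8% → the multi-step checkout
Search: the multi-step checkout 5/8 = 62.5%, the guest checkout 4/6 = 66.7% → the guest checkout
Overall: the multi-step checkout 18/124 = 14.5%, the guest checkout 10/132 = 7.6% → the multi-step checkout
(Neither sweeps every traffic group, but the multi-step checkout has the higher pooled rate.)

the multi-step checkout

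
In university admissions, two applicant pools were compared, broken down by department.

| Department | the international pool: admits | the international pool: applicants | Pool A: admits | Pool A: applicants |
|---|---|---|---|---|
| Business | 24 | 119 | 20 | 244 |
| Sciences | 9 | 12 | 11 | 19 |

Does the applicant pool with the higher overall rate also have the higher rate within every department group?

Business: the international pool 24/119 = 20.2%, Pool A 20/244 = 8.2% → the international pool
Sciences: the international pool 9/12 = 75.0%, Pool A 11/19 = 57.9% → the international pool
Overall: the international pool 33/131 = 25.2%, Pool A 31/263 = 11.8% → the international pool
The international pool wins overall and in every department group — no reversal.

Yes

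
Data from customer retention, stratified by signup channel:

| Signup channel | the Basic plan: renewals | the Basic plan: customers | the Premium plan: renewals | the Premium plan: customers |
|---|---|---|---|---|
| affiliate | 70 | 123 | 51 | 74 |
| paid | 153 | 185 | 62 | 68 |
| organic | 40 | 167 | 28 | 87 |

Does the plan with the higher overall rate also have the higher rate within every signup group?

Affiliate: the Basic plan 70/123 = 56.9%, the Premium plan 51/74 = 68.9% → the Premium plan
Paid: the Basic plan 153/185 = 82.7%, the Premium plan 62/68 = 91.2% → the Premium plan
Organic: the Basic plan 40/167 = 24.0%, the Premium plan 28/87 = 32.2% → the Premium plan
Overall: the Basic plan 263/475 = 55.4%, the Premium plan 141/229 = 61.6% → the Premium plan
The Premium plan wins overall and in every signup group — no reversal.

Yes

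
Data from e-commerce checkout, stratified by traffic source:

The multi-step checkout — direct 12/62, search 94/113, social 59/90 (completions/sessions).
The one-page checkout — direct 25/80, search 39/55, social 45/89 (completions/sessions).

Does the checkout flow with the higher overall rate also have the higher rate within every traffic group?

Direct: the multi-step checkout 12/62 = 19.4%, the one-page checkout 25/80 = 31.2% → the one-page checkout
Search: the multi-step checkout 94/113 = 83.2%, the one-page checkout 39/55 = 70.9% → the multi-step checkout
Social: the multi-step checkout 59/90 = 65.6%, the one-page checkout 45/89 = 50.6% → the multi-step checkout
Overall: the multi-step checkout 165/265 = 62.3%, the one-page checkout 109/224 = 48.7% → the multi-step checkout
Neither sweeps: the multi-step checkout wins 2 of 3 groups, the one-page checkout wins 1. The multi-step checkout wins overall but not every group — no Simpson reversal.

No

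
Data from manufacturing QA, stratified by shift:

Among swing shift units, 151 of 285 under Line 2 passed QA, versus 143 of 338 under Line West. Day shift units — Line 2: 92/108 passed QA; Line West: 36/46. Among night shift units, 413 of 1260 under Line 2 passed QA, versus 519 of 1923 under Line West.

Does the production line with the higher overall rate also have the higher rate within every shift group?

Yes

Swing shift: Line 2 151/285 = 53.0%, Line West 143/338 = 42.3% → Line 2
Day shift: Line 2 92/108 = 85.2%, Line West 36/46 = 78.3% → Line 2
Night shift: Line 2 413/1260 = 32.8%, Line West 519/1923 = 27.0% → Line 2
Overall: Line 2 656/1653 = 39.7%, Line West 698/2307 = 30.3% → Line 2
Line 2 wins overall and in every shift group — no reversal.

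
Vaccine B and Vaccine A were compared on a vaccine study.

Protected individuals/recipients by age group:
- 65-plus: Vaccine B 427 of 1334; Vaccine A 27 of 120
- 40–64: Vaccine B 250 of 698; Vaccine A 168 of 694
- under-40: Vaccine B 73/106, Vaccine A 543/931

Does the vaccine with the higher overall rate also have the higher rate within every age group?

No

65-plus: Vaccine B 427/1334 = 32.0%, Vaccine A 27/120 = 22.5% → Vaccine B
40–64: Vaccine B 250/698 = 35.8%, Vaccine A 168/694 = 24.2% → Vaccine B
Under-40: Vaccine B 73/106 = 68.9%, Vaccine A 543/931 = 58.3% → Vaccine B
Overall: Vaccine B 750/2138 = 35.1%, Vaccine A 738/1745 = 42.3% → Vaccine A
Vaccine B wins each age group but Vaccine A wins overall — the comparison reverses. Vaccine B's recipients skew toward 65-plus, which has a lower base rate.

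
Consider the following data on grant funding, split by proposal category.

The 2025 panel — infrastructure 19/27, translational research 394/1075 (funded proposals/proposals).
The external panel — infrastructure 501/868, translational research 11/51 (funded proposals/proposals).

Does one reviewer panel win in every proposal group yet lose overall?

Infrastructure: the 2025 panel 19/27 = 70.4%, the external panel 501/868 = 57.7% → the 2025 panel
Translational research: the 2025 panel 394/1075 = 36.7%, the external panel 11/51 = 21.6% → the 2025 panel
Overall: the 2025 panel 413/1102 = 37.5%, the external panel 512/919 = 55.7% → the external panel
The 2025 panel wins each proposal group but the external panel wins overall — the comparison reverses. The 2025 panel's proposals skew toward translational research, which has a lower base rate.

Yes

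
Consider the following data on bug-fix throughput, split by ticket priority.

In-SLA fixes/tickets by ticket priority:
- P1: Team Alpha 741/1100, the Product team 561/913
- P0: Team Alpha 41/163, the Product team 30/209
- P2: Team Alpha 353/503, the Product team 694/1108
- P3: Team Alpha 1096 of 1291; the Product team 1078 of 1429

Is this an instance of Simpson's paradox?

P1: Team Alpha 741/1100 = 67.4%, the Product team 561/913 = 61.4% → Team Alpha
P0: Team Alpha 41/163 = 25.2%, the Product team 30/209 = 14.4% → Team Alpha
P2: Team Alpha 353/503 = 70.2%, the Product team 694/1108 = 62.6% → Team Alpha
P3: Team Alpha 1096/1291 = 84.9%, the Product team 1078/1429 = 75.4% → Team Alpha
Overall: Team Alpha 2231/3057 = 73.0%, the Product team 2363/3659 = 64.6% → Team Alpha
Team Alpha wins overall and in every ticket group — no reversal.

No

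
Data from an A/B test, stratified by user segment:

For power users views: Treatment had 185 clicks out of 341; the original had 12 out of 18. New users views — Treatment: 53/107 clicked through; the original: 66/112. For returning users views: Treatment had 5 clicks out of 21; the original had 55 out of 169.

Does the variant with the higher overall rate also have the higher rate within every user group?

Power users: Treatment 185/341 = 54.3%, the original 12/18 = 66.7% → the original
New users: Treatment 53/107 = 49.5%, the original 66/112 = 58.9% → the original
Returning users: Treatment 5/21 = 23.8%, the original 55/169 = 32.5% → the original
Overall: Treatment 243/469 = 51.8%, the original 133/299 = 44.5% → Treatment
The original wins each user group but Treatment wins overall — the comparison reverses. The original's views skew toward returning users, which has a lower base rate.

No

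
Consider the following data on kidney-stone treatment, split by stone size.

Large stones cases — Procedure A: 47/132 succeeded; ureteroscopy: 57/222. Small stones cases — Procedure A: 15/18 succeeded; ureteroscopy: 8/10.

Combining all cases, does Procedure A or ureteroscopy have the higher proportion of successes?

Procedure A

Large stones: Procedure A 47/132 = 35.6%, ureteroscopy 57/222 = 25.7% → Procedure A
Small stones: Procedure A 15/18 = 83.3%, ureteroscopy 8/10 = 80.0% → Procedure A
Overall: Procedure A 62/150 = 41.3%, ureteroscopy 65/232 = 28.0% → Procedure A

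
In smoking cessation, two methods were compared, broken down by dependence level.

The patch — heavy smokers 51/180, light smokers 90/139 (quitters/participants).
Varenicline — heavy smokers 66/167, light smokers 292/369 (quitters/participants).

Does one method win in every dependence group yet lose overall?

Heavy smokers: the patch 51/180 = 28.3%, varenicline 66/167 = 39.5% → varenicline
Light smokers: the patch 90/139 = 64.7%, varenicline 292/369 = 79.1% → varenicline
Overall: the patch 141/319 = 44.2%, varenicline 358/536 = 66.8% → varenicline
Varenicline wins overall and in every dependence group — no reversal.

No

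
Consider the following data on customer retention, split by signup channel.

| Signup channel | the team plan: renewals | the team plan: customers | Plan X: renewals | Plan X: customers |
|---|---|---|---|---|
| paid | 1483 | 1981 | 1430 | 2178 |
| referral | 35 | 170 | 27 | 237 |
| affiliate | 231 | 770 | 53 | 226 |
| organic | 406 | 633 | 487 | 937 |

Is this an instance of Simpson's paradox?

Paid: the team plan 1483/1981 = 74.9%, Plan X 1430/2178 = 65.7% → the team plan
Referral: the team plan 35/170 = 20.6%, Plan X 27/237 = 11.4% → the team plan
Affiliate: the team plan 231/770 = 30.0%, Plan X 53/226 = 23.5% → the team plan
Organic: the team plan 406/633 = 64.1%, Plan X 487/937 = 52.0% → the team plan
Overall: the team plan 2155/3554 = 60.6%, Plan X 1997/3578 = 55.8% → the team plan
The team plan wins overall and in every signup group — no reversal.

No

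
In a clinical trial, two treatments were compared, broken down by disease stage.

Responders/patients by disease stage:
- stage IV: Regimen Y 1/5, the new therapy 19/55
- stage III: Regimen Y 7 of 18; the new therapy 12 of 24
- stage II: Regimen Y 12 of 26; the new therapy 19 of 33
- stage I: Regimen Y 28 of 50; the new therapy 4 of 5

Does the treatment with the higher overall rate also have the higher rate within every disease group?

No

Stage IV: Regimen Y 1/5 = 20.0%, the new therapy 19/55 = 34.5% → the new therapy
Stage III: Regimen Y 7/18 = 38.9%, the new therapy 12/24 = 50.0% → the new therapy
Stage II: Regimen Y 12/26 = 46.2%, the new therapy 19/33 = 57.6% → the new therapy
Stage I: Regimen Y 28/50 = 56.0%, the new therapy 4/5 = 80.0% → the new therapy
Overall: Regimen Y 48/99 = 48.5%, the new therapy 54/117 = 46.2% → Regimen Y
The new therapy wins each disease group but Regimen Y wins overall — the comparison reverses. The new therapy's patients skew toward stage IV, which has a lower base rate.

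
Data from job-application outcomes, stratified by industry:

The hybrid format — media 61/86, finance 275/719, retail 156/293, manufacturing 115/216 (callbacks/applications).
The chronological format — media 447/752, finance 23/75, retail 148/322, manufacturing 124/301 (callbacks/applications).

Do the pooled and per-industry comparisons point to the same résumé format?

No

Media: the hybrid format 61/86 = 70.9%, the chronological format 447/752 = 59.4% → the hybrid format
Finance: the hybrid format 275/719 = 38.2%, the chronological format 23/75 = 30.7% → the hybrid format
Retail: the hybrid format 156/293 = 53.2%, the chronological format 148/322 = 46.0% → the hybrid format
Manufacturing: the hybrid format 115/216 = 53.2%, the chronological format 124/301 = 41.2% → the hybrid format
Overall: the hybrid format 607/1314 = 46.2%, the chronological format 742/1450 = 51.2% → the chronological format
The hybrid format wins each industry group but the chronological format wins overall — the comparison reverses. The hybrid format's applications skew toward finance, which has a lower base rate.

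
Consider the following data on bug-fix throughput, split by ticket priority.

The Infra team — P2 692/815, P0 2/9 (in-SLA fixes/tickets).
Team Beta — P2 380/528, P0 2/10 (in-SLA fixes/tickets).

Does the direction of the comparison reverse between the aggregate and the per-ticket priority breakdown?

No

P2: the Infra team 692/815 = 84.9%, Team Beta 380/528 = 72.0% → the Infra team
P0: the Infra team 2/9 = 22.2%, Team Beta 2/10 = 20.0% → the Infra team
Overall: the Infra team 694/824 = 84.2%, Team Beta 382/538 = 71.0% → the Infra team
The Infra team wins overall and in every ticket group — no reversal.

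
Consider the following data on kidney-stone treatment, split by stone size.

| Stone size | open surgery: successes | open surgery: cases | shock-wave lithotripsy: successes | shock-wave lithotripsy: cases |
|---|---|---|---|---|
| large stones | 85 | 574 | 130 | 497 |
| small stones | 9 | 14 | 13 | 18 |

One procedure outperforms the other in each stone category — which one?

Large stones: open surgery 85/574 = 14.8%, shock-wave lithotripsy 130/497 = 26.2% → shock-wave lithotripsy
Small stones: open surgery 9/14 = 64.3%, shock-wave lithotripsy 13/18 = 72.2% → shock-wave lithotripsy
Shock-wave lithotripsy has the higher rate in both groups.

shock-wave lithotripsy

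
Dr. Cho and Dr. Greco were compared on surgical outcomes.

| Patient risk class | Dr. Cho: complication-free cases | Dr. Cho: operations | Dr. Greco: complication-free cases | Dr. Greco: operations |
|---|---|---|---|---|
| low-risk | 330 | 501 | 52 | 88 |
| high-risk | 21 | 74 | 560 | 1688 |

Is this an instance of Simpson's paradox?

Low-risk: Dr. Cho 330/501 = 65.9%, Dr. Greco 52/88 = 59.1% → Dr. Cho
High-risk: Dr. Cho 21/74 = 28.4%, Dr. Greco 560/1688 = 33.2% → Dr. Greco
Overall: Dr. Cho 351/575 = 61.0%, Dr. Greco 612/1776 = 34.5% → Dr. Cho
Neither sweeps: Dr. Cho wins 1 of 2 groups, Dr. Greco wins 1. Dr. Cho wins overall but not every group — no Simpson reversal.

No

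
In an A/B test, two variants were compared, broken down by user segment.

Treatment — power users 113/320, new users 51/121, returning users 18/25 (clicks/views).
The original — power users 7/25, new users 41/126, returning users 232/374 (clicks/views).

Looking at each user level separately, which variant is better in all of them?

Power users: Treatment 113/320 = 35.3%, the original 7/25 = 28.0% → Treatment
New users: Treatment 51/121 = 42.1%, the original 41/126 = 32.5% → Treatment
Returning users: Treatment 18/25 = 72.0%, the original 232/374 = 62.0% → Treatment
Treatment has the higher rate in all 3 groups.

Treatment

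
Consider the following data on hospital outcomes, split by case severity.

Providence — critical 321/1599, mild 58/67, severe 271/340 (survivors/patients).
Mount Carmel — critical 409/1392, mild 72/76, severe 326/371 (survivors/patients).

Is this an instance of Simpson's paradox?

Critical: Providence 321/1599 = 20.1%, Mount Carmel 409/1392 = 29.4% → Mount Carmel
Mild: Providence 58/67 = 86.6%, Mount Carmel 72/76 = 94.7% → Mount Carmel
Severe: Providence 271/340 = 79.7%, Mount Carmel 326/371 = 87.9% → Mount Carmel
Overall: Providence 650/2006 = 32.4%, Mount Carmel 807/1839 = 43.9% → Mount Carmel
Mount Carmel wins overall and in every case group — no reversal.

No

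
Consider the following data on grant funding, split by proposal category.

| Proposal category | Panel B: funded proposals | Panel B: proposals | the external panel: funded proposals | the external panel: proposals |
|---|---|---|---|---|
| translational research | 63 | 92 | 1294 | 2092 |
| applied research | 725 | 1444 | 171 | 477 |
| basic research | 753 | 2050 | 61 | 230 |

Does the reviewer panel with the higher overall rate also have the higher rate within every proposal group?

No

Translational research: Panel B 63/92 = 68.5%, the external panel 1294/2092 = 61.9% → Panel B
Applied research: Panel B 725/1444 = 50.2%, the external panel 171/477 = 35.8% → Panel B
Basic research: Panel B 753/2050 = 36.7%, the external panel 61/230 = 26.5% → Panel B
Overall: Panel B 1541/3586 = 43.0%, the external panel 1526/2799 = 54.5% → the external panel
Panel B wins each proposal group but the external panel wins overall — the comparison reverses. Panel B's proposals skew toward basic research, which has a lower base rate.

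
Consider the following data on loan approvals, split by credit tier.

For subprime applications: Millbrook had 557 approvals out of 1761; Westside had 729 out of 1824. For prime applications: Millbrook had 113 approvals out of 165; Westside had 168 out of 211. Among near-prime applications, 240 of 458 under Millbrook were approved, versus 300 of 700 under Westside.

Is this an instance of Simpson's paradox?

No

Subprime: Millbrook 557/1761 = 31.6%, Westside 729/1824 = 40.0% → Westside
Prime: Millbrook 113/165 = 68.5%, Westside 168/211 = 79.6% → Westside
Near-prime: Millbrook 240/458 = 52.4%, Westside 300/700 = 42.9% → Millbrook
Overall: Millbrook 910/2384 = 38.2%, Westside 1197/2735 = 43.8% → Westside
Neither sweeps: Millbrook wins 1 of 3 groups, Westside wins 2. Westside wins overall but not every group — no Simpson reversal.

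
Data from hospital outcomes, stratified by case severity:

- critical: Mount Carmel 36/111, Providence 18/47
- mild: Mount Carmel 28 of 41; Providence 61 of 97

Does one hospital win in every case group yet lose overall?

Critical: Mount Carmel 36/111 = 32.4%, Providence 18/47 = 38.3% → Providence
Mild: Mount Carmel 28/41 = 68.3%, Providence 61/97 = 62.9% → Mount Carmel
Overall: Mount Carmel 64/152 = 42.1%, Providence 79/144 = 54.9% → Providence
Neither sweeps: Mount Carmel wins 1 of 2 groups, Providence wins 1. Providence wins overall but not every group — no Simpson reversal.

No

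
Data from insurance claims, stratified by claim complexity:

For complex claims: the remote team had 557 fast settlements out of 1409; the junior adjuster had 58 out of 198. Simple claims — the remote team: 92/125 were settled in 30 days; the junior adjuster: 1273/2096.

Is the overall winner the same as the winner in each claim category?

No

Complex: the remote team 557/1409 = 39.5%, the junior adjuster 58/198 = 29.3% → the remote team
Simple: the remote team 92/125 = 73.6%, the junior adjuster 1273/2096 = 60.7% → the remote team
Overall: the remote team 649/1534 = 42.3%, the junior adjuster 1331/2294 = 58.0% → the junior adjuster
The remote team wins each claim group but the junior adjuster wins overall — the comparison reverses. The remote team's claims skew toward complex, which has a lower base rate.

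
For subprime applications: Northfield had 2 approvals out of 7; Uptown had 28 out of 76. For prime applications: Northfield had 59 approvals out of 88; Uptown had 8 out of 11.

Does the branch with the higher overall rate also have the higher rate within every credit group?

No

Subprime: Northfield 2/7 = 28.6%, Uptown 28/76 = 36.8% → Uptown
Prime: Northfield 59/88 = 67.0%, Uptown 8/11 = 72.7% → Uptown
Overall: Northfield 61/95 = 64.2%, Uptown 36/87 = 41.4% → Northfield
Uptown wins each credit group but Northfield wins overall — the comparison reverses. Uptown's applications skew toward subprime, which has a lower base rate.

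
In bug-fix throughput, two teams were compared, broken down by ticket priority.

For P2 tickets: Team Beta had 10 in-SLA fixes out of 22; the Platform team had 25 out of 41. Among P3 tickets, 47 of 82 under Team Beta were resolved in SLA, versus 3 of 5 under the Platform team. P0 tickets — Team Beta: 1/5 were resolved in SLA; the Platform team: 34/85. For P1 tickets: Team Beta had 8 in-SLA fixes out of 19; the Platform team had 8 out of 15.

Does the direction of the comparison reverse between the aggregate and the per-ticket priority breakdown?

Yes

P2: Team Beta 10/22 = 45.5%, the Platform team 25/41 = 61.0% → the Platform team
P3: Team Beta 47/82 = 57.3%, the Platform team 3/5 = 60.0% → the Platform team
P0: Team Beta 1/5 = 20.0%, the Platform team 34/85 = 40.0% → the Platform team
P1: Team Beta 8/19 = 42.1%, the Platform team 8/15 = 53.3% → the Platform team
Overall: Team Beta 66/128 = 51.6%, the Platform team 70/146 = 47.9% → Team Beta
The Platform team wins each ticket group but Team Beta wins overall — the comparison reverses. The Platform team's tickets skew toward P0, which has a lower base rate.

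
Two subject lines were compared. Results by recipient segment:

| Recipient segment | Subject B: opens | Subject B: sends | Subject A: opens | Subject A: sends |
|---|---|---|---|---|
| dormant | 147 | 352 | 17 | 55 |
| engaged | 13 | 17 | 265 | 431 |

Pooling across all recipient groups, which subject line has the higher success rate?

Dormant: Subject B 147/352 = 41.8%, Subject A 17/55 = 30.9% → Subject B
Engaged: Subject B 13/17 = 76.5%, Subject A 265/431 = 61.5% → Subject B
Overall: Subject B 160/369 = 43.4%, Subject A 282/486 = 58.0% → Subject A
(Subject B wins every recipient group but Subject A wins overall — Subject B's sends skew toward the low-rate dormant group.)

Subject A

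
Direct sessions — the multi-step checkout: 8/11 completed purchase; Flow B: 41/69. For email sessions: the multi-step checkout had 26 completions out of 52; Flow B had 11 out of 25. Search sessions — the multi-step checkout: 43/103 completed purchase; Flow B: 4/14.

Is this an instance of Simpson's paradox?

Yes

Direct: the multi-step checkout 8/11 = 72.7%, Flow B 41/69 = 59.4% → the multi-step checkout
Email: the multi-step checkout 26/52 = 50.0%, Flow B 11/25 = 44.0% → the multi-step checkout
Search: the multi-step checkout 43/103 = 41.7%, Flow B 4/14 = 28.6% → the multi-step checkout
Overall: the multi-step checkout 77/166 = 46.4%, Flow B 56/108 = 51.9% → Flow B
The multi-step checkout wins each traffic group but Flow B wins overall — the comparison reverses. The multi-step checkout's sessions skew toward search, which has a lower base rate.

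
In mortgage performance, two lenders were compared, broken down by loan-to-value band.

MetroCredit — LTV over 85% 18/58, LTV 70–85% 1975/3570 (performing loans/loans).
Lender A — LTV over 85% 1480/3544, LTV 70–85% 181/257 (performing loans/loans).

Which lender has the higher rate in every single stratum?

LTV over 85%: MetroCredit 18/58 = 31.0%, Lender A 1480/3544 = 41.8% → Lender A
LTV 70–85%: MetroCredit 1975/3570 = 55.3%, Lender A 181/257 = 70.4% → Lender A
Lender A has the higher rate in both groups.

Lender A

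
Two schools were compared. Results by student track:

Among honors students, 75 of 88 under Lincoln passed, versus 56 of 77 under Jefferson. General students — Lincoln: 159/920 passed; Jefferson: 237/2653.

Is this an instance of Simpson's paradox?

Honors: Lincoln 75/88 = 85.2%, Jefferson 56/77 = 72.7% → Lincoln
General: Lincoln 159/920 = 17.3%, Jefferson 237/2653 = 8.9% → Lincoln
Overall: Lincoln 234/1008 = 23.2%, Jefferson 293/2730 = 10.7% → Lincoln
Lincoln wins overall and in every student group — no reversal.

No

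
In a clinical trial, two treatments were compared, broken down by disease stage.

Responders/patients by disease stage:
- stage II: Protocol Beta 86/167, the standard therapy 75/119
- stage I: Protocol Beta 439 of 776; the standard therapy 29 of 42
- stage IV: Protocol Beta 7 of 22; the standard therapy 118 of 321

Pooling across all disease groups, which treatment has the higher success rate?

Protocol Beta

Stage II: Protocol Beta 86/167 = 51.5%, the standard therapy 75/119 = 63.0% → the standard therapy
Stage I: Protocol Beta 439/776 = 56.6%, the standard therapy 29/42 = 69.0% → the standard therapy
Stage IV: Protocol Beta 7/22 = 31.8%, the standard therapy 118/321 = 36.8% → the standard therapy
Overall: Protocol Beta 532/965 = 55.1%, the standard therapy 222/482 = 46.1% → Protocol Beta
(The standard therapy wins every disease group but Protocol Beta wins overall — the standard therapy's patients skew toward the low-rate stage IV group.)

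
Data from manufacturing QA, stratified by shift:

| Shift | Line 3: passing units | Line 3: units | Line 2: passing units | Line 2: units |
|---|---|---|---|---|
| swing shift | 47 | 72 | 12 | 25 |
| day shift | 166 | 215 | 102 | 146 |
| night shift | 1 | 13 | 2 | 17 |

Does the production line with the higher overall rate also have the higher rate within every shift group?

No

Swing shift: Line 3 47/72 = 65.3%, Line 2 12/25 = 48.0% → Line 3
Day shift: Line 3 166/215 = 77.2%, Line 2 102/146 = 69.9% → Line 3
Night shift: Line 3 1/13 = 7.7%, Line 2 2/17 = 11.8% → Line 2
Overall: Line 3 214/300 = 71.3%, Line 2 116/188 = 61.7% → Line 3
Neither sweeps: Line 3 wins 2 of 3 groups, Line 2 wins 1. Line 3 wins overall but not every group — no Simpson reversal.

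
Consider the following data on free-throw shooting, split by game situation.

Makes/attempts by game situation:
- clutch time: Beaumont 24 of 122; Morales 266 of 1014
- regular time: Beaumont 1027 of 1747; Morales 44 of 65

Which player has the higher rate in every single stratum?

Clutch time: Beaumont 24/122 = 19.7%, Morales 266/1014 = 26.2% → Morales
Regular time: Beaumont 1027/1747 = 58.8%, Morales 44/65 = 67.7% → Morales
Morales has the higher rate in both groups.

Morales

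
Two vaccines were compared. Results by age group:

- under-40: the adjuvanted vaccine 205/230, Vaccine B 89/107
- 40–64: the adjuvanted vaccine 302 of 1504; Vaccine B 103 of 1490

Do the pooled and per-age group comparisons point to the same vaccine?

Under-40: the adjuvanted vaccine 205/230 = 89.1%, Vaccine B 89/107 = 83.2% → the adjuvanted vaccine
40–64: the adjuvanted vaccine 302/1504 = 20.1%, Vaccine B 103/1490 = 6.9% → the adjuvanted vaccine
Overall: the adjuvanted vaccine 507/1734 = 29.2%, Vaccine B 192/1597 = 12.0% → the adjuvanted vaccine
The adjuvanted vaccine wins overall and in every age group — no reversal.

Yes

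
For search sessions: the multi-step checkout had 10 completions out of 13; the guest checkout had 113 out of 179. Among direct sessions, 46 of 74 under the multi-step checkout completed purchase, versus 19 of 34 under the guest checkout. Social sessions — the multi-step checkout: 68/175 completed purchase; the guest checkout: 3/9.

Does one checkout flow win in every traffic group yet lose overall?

Yes

Search: the multi-step checkout 10/13 = 76.9%, the guest checkout 113/179 = 63.1% → the multi-step checkout
Direct: the multi-step checkout 46/74 = 62.2%, the guest checkout 19/34 = 55.9% → the multi-step checkout
Social: the multi-step checkout 68/175 = 38.9%, the guest checkout 3/9 = 33.3% → the multi-step checkout
Overall: the multi-step checkout 124/262 = 47.3%, the guest checkout 135/222 = 60.8% → the guest checkout
The multi-step checkout wins each traffic group but the guest checkout wins overall — the comparison reverses. The multi-step checkout's sessions skew toward social, which has a lower base rate.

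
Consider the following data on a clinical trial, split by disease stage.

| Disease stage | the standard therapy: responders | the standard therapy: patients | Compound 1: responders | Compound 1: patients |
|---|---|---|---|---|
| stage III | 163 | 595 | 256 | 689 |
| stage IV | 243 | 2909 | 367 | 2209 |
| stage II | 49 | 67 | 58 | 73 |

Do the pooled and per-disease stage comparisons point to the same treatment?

Stage III: the standard therapy 163/595 = 27.4%, Compound 1 256/689 = 37.2% → Compound 1
Stage IV: the standard therapy 243/2909 = 8.4%, Compound 1 367/2209 = 16.6% → Compound 1
Stage II: the standard therapy 49/67 = 73.1%, Compound 1 58/73 = 79.5% → Compound 1
Overall: the standard therapy 455/3571 = 12.7%, Compound 1 681/2971 = 22.9% → Compound 1
Compound 1 wins overall and in every disease group — no reversal.

Yes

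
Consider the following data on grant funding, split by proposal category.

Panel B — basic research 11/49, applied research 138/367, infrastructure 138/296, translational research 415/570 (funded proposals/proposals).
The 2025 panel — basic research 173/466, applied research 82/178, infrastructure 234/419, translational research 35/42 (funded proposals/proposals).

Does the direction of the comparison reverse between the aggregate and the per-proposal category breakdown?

Yes

Basic research: Panel B 11/49 = 22.4%, the 2025 panel 173/466 = 37.1% → the 2025 panel
Applied research: Panel B 138/367 = 37.6%, the 2025 panel 82/178 = 46.1% → the 2025 panel
Infrastructure: Panel B 138/296 = 46.6%, the 2025 panel 234/419 = 55.8% → the 2025 panel
Translational research: Panel B 415/570 = 72.8%, the 2025 panel 35/42 = 83.3% → the 2025 panel
Overall: Panel B 702/1282 = 54.8%, the 2025 panel 524/1105 = 47.4% → Panel B
The 2025 panel wins each proposal group but Panel B wins overall — the comparison reverses. The 2025 panel's proposals skew toward basic research, which has a lower base rate.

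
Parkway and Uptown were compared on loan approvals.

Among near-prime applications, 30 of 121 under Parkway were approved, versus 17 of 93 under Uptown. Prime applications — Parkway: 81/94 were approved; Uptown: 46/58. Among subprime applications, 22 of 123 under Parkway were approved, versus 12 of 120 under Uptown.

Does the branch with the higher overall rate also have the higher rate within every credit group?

Yes

Near-prime: Parkway 30/121 = 24.8%, Uptown 17/93 = 18.3% → Parkway
Prime: Parkway 81/94 = 86.2%, Uptown 46/58 = 79.3% → Parkway
Subprime: Parkway 22/123 = 17.9%, Uptown 12/120 = 10.0% → Parkway
Overall: Parkway 133/338 = 39.3%, Uptown 75/271 = 27.7% → Parkway
Parkway wins overall and in every credit group — no reversal.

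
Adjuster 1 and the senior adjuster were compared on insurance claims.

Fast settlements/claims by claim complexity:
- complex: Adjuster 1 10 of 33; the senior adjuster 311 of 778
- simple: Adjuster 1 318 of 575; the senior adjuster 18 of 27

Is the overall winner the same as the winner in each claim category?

Complex: Adjuster 1 10/33 = 30.3%, the senior adjuster 311/778 = 40.0% → the senior adjuster
Simple: Adjuster 1 318/575 = 55.3%, the senior adjuster 18/27 = 66.7% → the senior adjuster
Overall: Adjuster 1 328/608 = 53.9%, the senior adjuster 329/805 = 40.9% → Adjuster 1
The senior adjuster wins each claim group but Adjuster 1 wins overall — the comparison reverses. The senior adjuster's claims skew toward complex, which has a lower base rate.

No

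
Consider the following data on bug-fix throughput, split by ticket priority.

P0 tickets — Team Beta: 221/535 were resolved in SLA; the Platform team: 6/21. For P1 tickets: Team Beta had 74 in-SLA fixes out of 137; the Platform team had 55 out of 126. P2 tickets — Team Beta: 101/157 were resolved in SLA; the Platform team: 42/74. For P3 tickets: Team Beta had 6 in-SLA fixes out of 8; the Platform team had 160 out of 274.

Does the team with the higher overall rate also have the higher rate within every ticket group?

P0: Team Beta 221/535 = 41.3%, the Platform team 6/21 = 28.6% → Team Beta
P1: Team Beta 74/137 = 54.0%, the Platform team 55/126 = 43.7% → Team Beta
P2: Team Beta 101/157 = 64.3%, the Platform team 42/74 = 56.8% → Team Beta
P3: Team Beta 6/8 = 75.0%, the Platform team 160/274 = 58.4% → Team Beta
Overall: Team Beta 402/837 = 48.0%, the Platform team 263/495 = 53.1% → the Platform team
Team Beta wins each ticket group but the Platform team wins overall — the comparison reverses. Team Beta's tickets skew toward P0, which has a lower base rate.

No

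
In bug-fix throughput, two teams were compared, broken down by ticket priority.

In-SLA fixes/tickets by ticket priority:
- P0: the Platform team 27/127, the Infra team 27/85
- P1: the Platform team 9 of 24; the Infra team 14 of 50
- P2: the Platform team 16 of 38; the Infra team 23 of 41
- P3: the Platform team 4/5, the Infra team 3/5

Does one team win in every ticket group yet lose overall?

P0: the Platform team 27/127 = 21.3%, the Infra team 27/85 = 31.8% → the Infra team
P1: the Platform team 9/24 = 37.5%, the Infra team 14/50 = 28.0% → the Platform team
P2: the Platform team 16/38 = 42.1%, the Infra team 23/41 = 56.1% → the Infra team
P3: the Platform team 4/5 = 80.0%, the Infra team 3/5 = 60.0% → the Platform team
Overall: the Platform team 56/194 = 28.9%, the Infra team 67/181 = 37.0% → the Infra team
Neither sweeps: the Platform team wins 2 of 4 groups, the Infra team wins 2. The Infra team wins overall but not every group — no Simpson reversal.

No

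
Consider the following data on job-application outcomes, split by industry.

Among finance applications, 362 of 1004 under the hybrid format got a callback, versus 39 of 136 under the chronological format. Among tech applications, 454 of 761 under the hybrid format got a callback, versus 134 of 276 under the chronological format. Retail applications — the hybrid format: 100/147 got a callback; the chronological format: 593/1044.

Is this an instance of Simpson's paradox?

Finance: the hybrid format 362/1004 = 36.1%, the chronological format 39/136 = 28.7% → the hybrid format
Tech: the hybrid format 454/761 = 59.7%, the chronological format 134/276 = 48.6% → the hybrid format
Retail: the hybrid format 100/147 = 68.0%, the chronological format 593/1044 = 56.8% → the hybrid format
Overall: the hybrid format 916/1912 = 47.9%, the chronological format 766/1456 = 52.6% → the chronological format
The hybrid format wins each industry group but the chronological format wins overall — the comparison reverses. The hybrid format's applications skew toward finance, which has a lower base rate.

Yes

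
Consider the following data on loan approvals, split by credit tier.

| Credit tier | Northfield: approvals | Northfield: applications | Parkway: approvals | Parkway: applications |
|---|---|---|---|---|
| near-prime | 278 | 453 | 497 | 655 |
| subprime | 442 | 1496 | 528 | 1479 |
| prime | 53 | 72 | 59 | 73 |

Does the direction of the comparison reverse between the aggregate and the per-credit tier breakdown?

No

Near-prime: Northfield 278/453 = 61.4%, Parkway 497/655 = 75.9% → Parkway
Subprime: Northfield 442/1496 = 29.5%, Parkway 528/1479 = 35.7% → Parkway
Prime: Northfield 53/72 = 73.6%, Parkway 59/73 = 80.8% → Parkway
Overall: Northfield 773/2021 = 38.2%, Parkway 1084/2207 = 49.1% → Parkway
Parkway wins overall and in every credit group — no reversal.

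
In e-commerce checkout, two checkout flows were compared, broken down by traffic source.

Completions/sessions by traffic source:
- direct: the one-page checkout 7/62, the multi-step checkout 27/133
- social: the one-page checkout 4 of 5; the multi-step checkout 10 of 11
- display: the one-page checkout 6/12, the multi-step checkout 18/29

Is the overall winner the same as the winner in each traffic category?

Direct: the one-page checkout 7/62 = 11.3%, the multi-step checkout 27/133 = 20.3% → the multi-step checkout
Social: the one-page checkout 4/5 = 80.0%, the multi-step checkout 10/11 = 90.9% → the multi-step checkout
Display: the one-page checkout 6/12 = 50.0%, the multi-step checkout 18/29 = 62.1% → the multi-step checkout
Overall: the one-page checkout 17/79 = 21.5%, the multi-step checkout 55/173 = 31.8% → the multi-step checkout
The multi-step checkout wins overall and in every traffic group — no reversal.

Yes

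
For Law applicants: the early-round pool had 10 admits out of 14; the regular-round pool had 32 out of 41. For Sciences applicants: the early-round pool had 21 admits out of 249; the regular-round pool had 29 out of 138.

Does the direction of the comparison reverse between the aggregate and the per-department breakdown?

Law: the early-round pool 10/14 = 71.4%, the regular-round pool 32/41 = 78.0% → the regular-round pool
Sciences: the early-round pool 21/249 = 8.4%, the regular-round pool 29/138 = 21.0% → the regular-round pool
Overall: the early-round pool 31/263 = 11.8%, the regular-round pool 61/179 = 34.1% → the regular-round pool
The regular-round pool wins overall and in every department group — no reversal.

No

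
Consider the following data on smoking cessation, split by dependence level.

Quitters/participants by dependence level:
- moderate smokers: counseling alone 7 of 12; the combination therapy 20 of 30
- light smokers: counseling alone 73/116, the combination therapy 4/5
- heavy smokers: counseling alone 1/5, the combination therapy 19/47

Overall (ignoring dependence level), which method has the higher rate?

Moderate smokers: counseling alone 7/12 = 58.3%, the combination therapy 20/30 = 66.7% → the combination therapy
Light smokers: counseling alone 73/116 = 62.9%, the combination therapy 4/5 = 80.0% → the combination therapy
Heavy smokers: counseling alone 1/5 = 20.0%, the combination therapy 19/47 = 40.4% → the combination therapy
Overall: counseling alone 81/133 = 60.9%, the combination therapy 43/82 = 52.4% → counseling alone
(The combination therapy wins every dependence group but counseling alone wins overall — the combination therapy's participants skew toward the low-rate heavy smokers group.)

counseling alone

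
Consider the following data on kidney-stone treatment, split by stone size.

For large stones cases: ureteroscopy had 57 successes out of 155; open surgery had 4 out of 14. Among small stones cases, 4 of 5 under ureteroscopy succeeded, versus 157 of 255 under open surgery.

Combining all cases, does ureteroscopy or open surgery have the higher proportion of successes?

Large stones: ureteroscopy 57/155 = 36.8%, open surgery 4/14 = 28.6% → ureteroscopy
Small stones: ureteroscopy 4/5 = 80.0%, open surgery 157/255 = 61.6% → ureteroscopy
Overall: ureteroscopy 61/160 = 38.1%, open surgery 161/269 = 59.9% → open surgery
(Ureteroscopy wins every stone group but open surgery wins overall — ureteroscopy's cases skew toward the low-rate large stones group.)

open surgery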